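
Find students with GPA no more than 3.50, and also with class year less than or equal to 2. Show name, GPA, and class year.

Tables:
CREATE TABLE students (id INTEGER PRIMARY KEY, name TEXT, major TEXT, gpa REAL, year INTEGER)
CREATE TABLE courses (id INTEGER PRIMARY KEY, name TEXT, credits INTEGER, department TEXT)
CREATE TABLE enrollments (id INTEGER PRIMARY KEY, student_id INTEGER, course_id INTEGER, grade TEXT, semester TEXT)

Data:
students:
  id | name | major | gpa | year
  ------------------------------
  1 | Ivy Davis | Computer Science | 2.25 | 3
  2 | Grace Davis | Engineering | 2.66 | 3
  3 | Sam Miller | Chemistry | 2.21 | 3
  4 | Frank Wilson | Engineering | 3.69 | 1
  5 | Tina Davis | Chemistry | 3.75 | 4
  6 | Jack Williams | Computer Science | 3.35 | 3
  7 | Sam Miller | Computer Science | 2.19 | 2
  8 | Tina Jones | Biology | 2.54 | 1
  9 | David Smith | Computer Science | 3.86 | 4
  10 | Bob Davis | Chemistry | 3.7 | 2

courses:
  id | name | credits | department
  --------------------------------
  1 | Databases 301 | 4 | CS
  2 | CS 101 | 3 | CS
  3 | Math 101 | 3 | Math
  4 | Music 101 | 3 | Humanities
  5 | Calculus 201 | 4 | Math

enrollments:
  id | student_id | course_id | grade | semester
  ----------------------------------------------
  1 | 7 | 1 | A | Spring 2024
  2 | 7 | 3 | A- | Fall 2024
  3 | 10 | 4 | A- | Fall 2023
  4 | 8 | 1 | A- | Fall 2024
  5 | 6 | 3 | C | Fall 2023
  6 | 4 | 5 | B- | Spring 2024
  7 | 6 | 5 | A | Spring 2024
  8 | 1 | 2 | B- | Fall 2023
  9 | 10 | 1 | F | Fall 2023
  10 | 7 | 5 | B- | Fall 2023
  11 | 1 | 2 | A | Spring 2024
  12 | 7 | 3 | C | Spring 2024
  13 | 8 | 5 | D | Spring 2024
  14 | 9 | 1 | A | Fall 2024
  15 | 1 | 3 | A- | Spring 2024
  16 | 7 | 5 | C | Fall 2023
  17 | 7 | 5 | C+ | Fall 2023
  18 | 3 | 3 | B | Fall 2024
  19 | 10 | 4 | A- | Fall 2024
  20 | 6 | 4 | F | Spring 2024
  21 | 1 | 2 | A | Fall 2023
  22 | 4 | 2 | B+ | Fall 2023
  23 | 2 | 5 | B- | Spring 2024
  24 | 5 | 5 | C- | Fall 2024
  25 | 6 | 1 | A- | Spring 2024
SELECT name, gpa, year FROM students WHERE gpa <= 3.5 AND year <= 2

Execution result:
name | gpa | year
Sam Miller | 2.19 | 2
Tina Jones | 2.54 | 1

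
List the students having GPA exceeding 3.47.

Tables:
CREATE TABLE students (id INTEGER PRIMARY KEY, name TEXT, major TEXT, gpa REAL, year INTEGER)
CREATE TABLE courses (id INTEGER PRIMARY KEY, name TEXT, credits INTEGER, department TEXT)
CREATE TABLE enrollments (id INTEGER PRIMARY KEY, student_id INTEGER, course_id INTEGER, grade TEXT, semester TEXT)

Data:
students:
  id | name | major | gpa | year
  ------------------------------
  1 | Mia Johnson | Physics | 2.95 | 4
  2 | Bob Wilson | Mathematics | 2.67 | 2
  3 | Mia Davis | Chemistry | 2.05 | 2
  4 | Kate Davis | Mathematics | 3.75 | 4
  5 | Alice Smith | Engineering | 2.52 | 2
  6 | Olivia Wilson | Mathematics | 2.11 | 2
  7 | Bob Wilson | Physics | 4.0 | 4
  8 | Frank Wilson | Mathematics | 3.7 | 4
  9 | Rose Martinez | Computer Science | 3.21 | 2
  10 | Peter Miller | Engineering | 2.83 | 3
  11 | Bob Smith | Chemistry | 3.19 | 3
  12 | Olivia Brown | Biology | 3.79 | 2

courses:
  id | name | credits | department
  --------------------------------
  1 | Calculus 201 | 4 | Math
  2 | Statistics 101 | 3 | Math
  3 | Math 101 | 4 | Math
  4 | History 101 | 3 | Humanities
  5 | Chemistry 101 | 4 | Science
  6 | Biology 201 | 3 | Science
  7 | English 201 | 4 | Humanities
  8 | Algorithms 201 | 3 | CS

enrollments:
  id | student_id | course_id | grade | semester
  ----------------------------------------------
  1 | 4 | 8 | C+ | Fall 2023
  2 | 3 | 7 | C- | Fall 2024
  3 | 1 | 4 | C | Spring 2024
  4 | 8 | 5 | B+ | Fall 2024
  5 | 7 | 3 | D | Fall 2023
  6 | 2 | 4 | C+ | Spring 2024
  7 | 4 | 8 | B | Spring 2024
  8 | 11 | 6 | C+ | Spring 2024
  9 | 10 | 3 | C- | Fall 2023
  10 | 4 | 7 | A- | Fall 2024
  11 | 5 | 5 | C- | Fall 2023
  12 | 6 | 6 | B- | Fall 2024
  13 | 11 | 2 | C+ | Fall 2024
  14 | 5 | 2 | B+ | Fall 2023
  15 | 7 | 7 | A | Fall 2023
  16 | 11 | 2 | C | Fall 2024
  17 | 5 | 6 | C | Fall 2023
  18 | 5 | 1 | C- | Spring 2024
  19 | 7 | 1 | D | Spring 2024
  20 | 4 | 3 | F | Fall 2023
SELECT name, gpa FROM students WHERE gpa > 3.47

Execution result:
name | gpa
Kate Davis | 3.75
Bob Wilson | 4.00
Frank Wilson | 3.70
Olivia Brown | 3.79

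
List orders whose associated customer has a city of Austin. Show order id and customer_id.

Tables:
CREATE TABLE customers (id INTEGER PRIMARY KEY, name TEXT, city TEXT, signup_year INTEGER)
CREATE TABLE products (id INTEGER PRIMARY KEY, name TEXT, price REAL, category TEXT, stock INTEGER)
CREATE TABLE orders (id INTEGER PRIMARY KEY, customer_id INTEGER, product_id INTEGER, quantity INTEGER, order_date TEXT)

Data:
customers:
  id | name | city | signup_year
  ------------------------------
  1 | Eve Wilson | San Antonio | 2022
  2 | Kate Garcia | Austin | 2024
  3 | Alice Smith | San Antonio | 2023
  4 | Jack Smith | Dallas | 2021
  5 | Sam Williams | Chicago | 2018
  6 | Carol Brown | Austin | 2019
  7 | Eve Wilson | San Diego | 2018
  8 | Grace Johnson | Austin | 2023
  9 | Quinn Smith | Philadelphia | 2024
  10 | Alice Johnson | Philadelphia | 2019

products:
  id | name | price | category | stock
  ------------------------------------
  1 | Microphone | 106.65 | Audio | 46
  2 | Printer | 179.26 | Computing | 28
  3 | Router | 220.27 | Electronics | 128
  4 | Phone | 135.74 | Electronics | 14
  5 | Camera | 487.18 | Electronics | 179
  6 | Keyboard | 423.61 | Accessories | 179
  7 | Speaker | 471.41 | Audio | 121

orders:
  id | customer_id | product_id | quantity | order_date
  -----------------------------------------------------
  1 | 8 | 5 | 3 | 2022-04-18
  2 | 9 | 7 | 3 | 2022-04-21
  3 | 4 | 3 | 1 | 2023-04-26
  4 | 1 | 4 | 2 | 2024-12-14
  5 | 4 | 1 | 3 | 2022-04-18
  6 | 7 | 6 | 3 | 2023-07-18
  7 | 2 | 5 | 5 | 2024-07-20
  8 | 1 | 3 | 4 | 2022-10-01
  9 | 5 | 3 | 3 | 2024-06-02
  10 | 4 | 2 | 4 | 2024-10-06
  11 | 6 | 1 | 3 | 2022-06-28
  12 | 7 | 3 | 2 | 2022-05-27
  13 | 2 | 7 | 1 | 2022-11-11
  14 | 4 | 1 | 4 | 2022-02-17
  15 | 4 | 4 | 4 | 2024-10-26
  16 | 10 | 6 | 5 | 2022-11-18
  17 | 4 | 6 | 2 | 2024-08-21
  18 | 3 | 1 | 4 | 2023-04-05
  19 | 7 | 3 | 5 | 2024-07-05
SELECT id, customer_id FROM orders WHERE customer_id IN (SELECT id FROM customers WHERE city = 'Austin')

Execution result:
id | customer_id
1 | 8
7 | 2
11 | 6
13 | 2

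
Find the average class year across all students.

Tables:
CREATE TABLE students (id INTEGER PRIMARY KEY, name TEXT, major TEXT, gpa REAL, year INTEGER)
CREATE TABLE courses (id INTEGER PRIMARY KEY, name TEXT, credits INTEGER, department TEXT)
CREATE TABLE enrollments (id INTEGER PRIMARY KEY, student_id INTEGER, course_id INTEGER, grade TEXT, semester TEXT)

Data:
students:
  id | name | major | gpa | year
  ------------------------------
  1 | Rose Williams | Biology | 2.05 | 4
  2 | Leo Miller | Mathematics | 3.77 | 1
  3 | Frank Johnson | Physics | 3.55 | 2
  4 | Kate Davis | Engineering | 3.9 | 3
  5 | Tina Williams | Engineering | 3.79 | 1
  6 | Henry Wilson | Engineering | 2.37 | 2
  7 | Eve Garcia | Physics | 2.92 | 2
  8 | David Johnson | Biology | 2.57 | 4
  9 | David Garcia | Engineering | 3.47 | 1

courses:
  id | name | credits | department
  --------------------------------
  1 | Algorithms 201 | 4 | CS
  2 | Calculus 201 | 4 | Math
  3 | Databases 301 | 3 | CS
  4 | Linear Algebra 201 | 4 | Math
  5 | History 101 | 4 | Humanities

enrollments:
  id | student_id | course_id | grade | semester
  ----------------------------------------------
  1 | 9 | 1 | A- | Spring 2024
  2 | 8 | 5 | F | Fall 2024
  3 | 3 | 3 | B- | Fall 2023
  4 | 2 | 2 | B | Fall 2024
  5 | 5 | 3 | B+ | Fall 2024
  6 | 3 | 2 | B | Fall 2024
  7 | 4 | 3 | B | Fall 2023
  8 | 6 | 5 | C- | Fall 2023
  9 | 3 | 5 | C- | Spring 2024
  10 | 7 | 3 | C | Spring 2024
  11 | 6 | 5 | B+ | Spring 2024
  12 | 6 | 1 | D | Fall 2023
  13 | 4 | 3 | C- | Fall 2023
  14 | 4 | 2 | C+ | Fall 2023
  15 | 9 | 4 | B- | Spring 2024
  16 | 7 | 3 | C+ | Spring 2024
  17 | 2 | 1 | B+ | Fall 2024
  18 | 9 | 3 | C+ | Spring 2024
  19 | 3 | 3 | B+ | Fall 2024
SELECT AVG(year) FROM students

Execution result:
2.22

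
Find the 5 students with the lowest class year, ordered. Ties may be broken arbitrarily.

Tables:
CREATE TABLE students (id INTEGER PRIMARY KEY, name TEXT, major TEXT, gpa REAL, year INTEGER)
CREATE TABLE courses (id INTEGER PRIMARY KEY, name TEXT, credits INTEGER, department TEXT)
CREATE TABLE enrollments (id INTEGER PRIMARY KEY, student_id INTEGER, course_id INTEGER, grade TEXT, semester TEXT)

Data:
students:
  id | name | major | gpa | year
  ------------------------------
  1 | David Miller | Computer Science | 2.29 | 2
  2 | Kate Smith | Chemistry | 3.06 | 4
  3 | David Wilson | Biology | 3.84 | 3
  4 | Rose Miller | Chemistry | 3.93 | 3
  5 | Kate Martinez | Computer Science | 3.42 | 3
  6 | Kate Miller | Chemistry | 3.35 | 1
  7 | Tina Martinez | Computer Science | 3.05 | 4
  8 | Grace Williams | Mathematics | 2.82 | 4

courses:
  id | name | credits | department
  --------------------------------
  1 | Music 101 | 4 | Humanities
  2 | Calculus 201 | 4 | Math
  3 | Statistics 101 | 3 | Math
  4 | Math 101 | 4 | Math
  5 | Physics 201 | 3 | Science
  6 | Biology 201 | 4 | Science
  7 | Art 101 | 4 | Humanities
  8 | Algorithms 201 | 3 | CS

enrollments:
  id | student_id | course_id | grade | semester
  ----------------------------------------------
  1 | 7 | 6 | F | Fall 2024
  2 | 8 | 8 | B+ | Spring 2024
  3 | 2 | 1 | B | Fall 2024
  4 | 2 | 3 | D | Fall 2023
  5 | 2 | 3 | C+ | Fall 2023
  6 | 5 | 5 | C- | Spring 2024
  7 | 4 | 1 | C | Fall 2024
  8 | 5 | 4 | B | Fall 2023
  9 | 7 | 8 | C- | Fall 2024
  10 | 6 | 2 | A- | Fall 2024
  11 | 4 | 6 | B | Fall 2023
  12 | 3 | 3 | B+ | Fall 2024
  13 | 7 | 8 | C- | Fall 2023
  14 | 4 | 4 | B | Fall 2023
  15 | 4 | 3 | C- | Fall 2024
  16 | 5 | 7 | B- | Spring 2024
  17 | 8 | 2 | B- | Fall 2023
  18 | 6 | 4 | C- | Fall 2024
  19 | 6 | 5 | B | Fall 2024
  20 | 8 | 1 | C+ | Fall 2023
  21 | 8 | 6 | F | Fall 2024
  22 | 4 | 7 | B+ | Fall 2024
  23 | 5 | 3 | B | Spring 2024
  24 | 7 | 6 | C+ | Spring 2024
SELECT name, year FROM students ORDER BY year ASC LIMIT 5

Execution result:
name | year
Kate Miller | 1
David Miller | 2
David Wilson | 3
Rose Miller | 3
Kate Martinez | 3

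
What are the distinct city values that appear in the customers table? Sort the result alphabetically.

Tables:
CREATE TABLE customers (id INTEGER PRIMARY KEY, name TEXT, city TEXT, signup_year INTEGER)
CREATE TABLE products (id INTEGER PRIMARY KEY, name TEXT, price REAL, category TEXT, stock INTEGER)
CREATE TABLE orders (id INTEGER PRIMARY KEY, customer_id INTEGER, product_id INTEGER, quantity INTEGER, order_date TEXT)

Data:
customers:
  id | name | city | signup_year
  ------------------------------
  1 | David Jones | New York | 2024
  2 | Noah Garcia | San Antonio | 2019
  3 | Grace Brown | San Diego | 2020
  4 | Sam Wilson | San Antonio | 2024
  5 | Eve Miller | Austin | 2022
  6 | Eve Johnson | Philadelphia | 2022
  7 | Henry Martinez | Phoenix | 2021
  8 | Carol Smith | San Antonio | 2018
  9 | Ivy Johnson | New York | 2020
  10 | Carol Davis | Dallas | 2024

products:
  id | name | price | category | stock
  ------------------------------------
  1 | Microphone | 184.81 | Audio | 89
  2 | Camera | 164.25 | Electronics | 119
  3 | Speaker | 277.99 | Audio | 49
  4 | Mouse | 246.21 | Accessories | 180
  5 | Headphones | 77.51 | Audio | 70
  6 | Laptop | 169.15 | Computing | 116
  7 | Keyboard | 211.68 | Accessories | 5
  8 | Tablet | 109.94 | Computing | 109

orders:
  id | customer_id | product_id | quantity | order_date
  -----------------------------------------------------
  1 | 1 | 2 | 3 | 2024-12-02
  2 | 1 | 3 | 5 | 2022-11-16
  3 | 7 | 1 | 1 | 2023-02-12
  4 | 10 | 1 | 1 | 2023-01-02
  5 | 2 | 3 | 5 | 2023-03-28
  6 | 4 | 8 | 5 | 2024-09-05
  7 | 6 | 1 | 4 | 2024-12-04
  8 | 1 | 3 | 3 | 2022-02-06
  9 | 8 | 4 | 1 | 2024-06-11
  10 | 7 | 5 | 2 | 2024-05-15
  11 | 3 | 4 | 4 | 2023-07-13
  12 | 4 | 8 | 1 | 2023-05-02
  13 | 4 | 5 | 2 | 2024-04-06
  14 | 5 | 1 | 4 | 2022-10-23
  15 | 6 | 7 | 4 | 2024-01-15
SELECT DISTINCT city FROM customers ORDER BY city

Execution result:
city
Austin
Dallas
New York
Philadelphia
Phoenix
San Antonio
San Diego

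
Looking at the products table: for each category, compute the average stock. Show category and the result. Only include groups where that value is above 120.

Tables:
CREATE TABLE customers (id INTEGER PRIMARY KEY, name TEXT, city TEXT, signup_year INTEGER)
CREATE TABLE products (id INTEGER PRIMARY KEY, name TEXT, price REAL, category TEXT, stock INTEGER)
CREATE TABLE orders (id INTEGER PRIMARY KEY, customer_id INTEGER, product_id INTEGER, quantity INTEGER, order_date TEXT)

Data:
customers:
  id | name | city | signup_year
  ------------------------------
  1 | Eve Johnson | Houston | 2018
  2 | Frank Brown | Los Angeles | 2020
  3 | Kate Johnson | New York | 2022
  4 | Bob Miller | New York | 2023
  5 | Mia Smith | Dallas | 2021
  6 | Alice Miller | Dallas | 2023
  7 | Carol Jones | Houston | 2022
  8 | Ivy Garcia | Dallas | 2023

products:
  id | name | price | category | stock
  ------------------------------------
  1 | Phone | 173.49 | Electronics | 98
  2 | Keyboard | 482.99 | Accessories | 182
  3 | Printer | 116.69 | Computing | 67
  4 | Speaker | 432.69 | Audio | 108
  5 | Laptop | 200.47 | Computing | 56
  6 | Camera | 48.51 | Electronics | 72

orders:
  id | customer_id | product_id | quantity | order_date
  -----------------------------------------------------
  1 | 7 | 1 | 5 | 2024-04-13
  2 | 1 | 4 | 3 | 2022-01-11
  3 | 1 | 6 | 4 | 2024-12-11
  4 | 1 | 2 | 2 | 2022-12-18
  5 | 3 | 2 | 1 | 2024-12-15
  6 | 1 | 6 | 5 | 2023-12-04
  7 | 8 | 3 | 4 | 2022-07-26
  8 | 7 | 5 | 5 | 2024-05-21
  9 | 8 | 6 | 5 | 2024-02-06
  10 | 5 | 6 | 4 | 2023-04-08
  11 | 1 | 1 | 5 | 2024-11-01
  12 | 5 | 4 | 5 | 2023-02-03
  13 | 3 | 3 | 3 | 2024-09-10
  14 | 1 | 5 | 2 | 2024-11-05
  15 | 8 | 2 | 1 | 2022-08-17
SELECT category, AVG(stock) AS avg_stock FROM products GROUP BY category HAVING AVG(stock) > 120

Execution result:
category | avg_stock
Accessories | 182.00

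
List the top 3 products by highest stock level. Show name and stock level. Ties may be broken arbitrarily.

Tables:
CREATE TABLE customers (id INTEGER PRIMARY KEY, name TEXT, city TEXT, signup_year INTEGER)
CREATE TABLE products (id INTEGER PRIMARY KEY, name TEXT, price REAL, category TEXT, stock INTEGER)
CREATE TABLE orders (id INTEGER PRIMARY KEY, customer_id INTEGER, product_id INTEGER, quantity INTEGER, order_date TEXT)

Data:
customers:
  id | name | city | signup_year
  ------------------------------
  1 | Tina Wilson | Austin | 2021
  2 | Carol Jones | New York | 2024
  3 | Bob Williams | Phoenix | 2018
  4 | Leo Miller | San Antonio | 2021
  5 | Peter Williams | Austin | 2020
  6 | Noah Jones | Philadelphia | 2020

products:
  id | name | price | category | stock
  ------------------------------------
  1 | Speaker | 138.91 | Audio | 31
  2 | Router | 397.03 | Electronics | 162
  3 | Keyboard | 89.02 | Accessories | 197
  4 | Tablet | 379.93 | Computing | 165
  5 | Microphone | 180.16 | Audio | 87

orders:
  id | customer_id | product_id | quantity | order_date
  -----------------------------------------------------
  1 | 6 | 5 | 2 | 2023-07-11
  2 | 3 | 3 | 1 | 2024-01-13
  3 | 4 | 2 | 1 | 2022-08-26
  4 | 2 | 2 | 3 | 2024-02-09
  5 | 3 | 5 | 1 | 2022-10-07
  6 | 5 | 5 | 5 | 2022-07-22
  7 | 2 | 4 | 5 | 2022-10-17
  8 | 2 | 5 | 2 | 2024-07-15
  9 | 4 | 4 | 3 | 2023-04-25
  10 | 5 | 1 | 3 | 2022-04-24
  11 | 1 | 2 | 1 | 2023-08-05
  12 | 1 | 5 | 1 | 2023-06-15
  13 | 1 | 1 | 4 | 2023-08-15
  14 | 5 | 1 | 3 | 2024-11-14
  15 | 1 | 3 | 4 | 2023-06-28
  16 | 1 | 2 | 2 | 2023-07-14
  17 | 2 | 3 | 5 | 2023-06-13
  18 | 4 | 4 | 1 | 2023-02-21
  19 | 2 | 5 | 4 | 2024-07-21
SELECT name, stock FROM products ORDER BY stock DESC LIMIT 3

Execution result:
name | stock
Keyboard | 197
Tablet | 165
Router | 162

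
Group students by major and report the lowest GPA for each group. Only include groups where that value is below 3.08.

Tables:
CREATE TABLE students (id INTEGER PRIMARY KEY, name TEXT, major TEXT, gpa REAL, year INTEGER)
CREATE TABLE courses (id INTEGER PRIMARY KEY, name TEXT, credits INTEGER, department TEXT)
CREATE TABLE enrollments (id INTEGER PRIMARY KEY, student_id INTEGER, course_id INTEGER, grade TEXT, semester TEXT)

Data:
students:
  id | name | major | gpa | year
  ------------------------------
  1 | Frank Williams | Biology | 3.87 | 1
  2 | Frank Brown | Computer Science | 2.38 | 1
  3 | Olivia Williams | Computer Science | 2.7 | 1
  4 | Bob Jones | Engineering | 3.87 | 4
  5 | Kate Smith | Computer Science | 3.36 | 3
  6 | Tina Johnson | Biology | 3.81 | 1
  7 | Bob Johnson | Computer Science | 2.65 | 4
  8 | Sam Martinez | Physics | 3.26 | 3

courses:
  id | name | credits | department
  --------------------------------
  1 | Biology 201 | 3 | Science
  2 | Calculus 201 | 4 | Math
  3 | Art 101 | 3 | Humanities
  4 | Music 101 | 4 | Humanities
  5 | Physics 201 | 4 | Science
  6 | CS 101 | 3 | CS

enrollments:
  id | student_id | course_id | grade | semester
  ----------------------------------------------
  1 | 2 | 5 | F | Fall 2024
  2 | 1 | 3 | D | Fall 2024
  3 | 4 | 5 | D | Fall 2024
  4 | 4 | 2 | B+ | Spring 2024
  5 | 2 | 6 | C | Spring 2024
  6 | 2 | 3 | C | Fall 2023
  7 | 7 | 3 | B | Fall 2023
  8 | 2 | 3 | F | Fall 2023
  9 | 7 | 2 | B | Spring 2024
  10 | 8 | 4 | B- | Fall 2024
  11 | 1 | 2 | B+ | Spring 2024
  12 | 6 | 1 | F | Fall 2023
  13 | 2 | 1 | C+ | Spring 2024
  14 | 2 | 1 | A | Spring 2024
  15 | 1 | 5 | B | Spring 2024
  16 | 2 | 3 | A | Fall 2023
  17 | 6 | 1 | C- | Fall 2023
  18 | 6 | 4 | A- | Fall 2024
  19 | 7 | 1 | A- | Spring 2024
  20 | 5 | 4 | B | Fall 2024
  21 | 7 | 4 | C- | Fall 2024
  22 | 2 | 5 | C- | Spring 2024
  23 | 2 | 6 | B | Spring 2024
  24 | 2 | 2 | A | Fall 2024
SELECT major, MIN(gpa) AS min_gpa FROM students GROUP BY major HAVING MIN(gpa) < 3.08

Execution result:
major | min_gpa
Computer Science | 2.38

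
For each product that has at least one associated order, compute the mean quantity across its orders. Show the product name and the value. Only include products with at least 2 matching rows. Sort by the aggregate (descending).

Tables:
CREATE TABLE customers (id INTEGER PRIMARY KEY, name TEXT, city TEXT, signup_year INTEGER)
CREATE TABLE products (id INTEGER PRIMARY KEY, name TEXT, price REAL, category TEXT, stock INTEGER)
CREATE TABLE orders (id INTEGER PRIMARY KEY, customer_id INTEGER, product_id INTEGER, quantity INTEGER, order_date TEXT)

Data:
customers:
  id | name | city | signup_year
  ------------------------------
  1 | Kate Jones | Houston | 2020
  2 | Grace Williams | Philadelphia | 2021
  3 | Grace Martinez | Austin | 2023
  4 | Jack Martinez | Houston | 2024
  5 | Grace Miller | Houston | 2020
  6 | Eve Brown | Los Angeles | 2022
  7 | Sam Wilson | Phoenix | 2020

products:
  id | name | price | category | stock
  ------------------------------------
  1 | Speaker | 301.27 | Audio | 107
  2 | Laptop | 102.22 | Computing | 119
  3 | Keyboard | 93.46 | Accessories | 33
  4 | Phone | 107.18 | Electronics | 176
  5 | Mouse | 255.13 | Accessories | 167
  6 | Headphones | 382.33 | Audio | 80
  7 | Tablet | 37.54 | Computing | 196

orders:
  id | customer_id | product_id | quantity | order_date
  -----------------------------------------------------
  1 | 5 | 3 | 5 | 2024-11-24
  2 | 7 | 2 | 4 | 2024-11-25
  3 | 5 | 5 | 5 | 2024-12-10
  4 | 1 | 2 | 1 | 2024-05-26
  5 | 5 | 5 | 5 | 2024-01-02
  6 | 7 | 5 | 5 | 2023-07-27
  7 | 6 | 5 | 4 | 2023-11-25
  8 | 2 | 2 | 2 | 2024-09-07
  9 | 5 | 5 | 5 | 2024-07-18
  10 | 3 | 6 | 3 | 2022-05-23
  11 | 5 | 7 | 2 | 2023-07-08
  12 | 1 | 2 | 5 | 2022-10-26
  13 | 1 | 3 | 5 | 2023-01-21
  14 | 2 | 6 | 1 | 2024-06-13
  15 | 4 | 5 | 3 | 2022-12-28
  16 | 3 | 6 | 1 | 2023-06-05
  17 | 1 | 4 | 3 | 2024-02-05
SELECT p.name, AVG(c.quantity) AS avg_quantity FROM orders c JOIN products p ON c.product_id = p.id GROUP BY p.id, p.name HAVING COUNT(*) >= 2 ORDER BY avg_quantity DESC

Execution result:
name | avg_quantity
Keyboard | 5.00
Mouse | 4.50
Laptop | 3.00
Headphones | 1.67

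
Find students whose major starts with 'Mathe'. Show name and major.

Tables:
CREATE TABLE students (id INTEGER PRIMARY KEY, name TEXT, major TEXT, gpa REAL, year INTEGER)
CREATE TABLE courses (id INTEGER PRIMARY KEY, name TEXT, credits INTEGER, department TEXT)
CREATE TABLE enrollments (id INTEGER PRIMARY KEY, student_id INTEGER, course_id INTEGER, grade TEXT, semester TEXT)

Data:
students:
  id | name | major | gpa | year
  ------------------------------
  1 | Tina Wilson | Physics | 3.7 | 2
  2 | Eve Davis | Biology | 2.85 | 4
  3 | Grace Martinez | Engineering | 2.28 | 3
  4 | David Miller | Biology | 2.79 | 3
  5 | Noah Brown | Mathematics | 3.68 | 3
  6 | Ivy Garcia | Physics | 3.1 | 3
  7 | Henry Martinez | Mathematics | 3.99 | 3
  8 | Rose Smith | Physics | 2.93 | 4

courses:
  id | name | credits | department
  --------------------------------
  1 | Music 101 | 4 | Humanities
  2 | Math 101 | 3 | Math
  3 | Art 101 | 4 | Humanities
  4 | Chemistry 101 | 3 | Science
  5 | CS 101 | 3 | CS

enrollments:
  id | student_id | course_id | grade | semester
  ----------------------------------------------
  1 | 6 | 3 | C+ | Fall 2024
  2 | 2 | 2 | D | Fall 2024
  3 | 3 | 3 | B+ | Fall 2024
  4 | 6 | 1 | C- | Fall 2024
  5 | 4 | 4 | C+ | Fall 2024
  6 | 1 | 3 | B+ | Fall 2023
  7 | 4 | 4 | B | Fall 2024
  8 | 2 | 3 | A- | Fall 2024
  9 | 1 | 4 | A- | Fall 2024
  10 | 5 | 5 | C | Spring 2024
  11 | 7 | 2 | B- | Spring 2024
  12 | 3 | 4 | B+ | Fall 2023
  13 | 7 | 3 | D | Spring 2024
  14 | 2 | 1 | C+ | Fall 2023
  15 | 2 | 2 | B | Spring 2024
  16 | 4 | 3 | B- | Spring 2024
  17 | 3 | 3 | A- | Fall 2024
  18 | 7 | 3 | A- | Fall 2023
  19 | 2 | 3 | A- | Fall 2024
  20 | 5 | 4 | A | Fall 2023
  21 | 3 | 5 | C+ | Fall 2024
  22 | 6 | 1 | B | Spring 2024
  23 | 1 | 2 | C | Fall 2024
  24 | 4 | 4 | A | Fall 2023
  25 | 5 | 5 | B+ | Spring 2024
SELECT name, major FROM students WHERE major LIKE 'Mathe%'

Execution result:
name | major
Noah Brown | Mathematics
Henry Martinez | Mathematics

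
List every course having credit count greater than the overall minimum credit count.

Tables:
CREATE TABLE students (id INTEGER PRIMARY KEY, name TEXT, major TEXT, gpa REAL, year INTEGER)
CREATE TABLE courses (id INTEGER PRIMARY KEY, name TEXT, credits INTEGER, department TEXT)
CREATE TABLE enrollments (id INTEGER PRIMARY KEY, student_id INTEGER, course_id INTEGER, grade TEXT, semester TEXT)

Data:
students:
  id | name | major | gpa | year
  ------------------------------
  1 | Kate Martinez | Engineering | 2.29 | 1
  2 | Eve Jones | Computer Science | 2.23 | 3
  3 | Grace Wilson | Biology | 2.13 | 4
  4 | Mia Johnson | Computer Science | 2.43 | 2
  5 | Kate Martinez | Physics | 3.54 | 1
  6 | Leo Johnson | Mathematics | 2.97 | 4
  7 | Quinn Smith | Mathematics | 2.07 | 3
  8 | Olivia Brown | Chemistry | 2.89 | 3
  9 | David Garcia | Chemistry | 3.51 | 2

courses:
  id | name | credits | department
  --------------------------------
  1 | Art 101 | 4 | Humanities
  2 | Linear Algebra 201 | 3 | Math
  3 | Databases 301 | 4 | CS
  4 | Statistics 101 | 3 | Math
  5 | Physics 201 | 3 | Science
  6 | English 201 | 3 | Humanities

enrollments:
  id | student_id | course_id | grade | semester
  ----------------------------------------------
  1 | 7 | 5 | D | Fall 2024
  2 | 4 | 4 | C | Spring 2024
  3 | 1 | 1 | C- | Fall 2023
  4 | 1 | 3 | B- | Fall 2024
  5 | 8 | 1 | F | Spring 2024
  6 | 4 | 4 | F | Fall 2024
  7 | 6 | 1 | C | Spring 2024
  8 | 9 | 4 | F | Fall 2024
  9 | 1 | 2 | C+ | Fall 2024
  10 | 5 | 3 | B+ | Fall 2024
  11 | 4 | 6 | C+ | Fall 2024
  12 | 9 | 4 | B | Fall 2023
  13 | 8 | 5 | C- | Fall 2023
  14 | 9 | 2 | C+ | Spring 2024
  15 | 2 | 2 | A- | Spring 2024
SELECT name, credits FROM courses WHERE credits > (SELECT MIN(credits) FROM courses)

Execution result:
name | credits
Art 101 | 4
Databases 301 | 4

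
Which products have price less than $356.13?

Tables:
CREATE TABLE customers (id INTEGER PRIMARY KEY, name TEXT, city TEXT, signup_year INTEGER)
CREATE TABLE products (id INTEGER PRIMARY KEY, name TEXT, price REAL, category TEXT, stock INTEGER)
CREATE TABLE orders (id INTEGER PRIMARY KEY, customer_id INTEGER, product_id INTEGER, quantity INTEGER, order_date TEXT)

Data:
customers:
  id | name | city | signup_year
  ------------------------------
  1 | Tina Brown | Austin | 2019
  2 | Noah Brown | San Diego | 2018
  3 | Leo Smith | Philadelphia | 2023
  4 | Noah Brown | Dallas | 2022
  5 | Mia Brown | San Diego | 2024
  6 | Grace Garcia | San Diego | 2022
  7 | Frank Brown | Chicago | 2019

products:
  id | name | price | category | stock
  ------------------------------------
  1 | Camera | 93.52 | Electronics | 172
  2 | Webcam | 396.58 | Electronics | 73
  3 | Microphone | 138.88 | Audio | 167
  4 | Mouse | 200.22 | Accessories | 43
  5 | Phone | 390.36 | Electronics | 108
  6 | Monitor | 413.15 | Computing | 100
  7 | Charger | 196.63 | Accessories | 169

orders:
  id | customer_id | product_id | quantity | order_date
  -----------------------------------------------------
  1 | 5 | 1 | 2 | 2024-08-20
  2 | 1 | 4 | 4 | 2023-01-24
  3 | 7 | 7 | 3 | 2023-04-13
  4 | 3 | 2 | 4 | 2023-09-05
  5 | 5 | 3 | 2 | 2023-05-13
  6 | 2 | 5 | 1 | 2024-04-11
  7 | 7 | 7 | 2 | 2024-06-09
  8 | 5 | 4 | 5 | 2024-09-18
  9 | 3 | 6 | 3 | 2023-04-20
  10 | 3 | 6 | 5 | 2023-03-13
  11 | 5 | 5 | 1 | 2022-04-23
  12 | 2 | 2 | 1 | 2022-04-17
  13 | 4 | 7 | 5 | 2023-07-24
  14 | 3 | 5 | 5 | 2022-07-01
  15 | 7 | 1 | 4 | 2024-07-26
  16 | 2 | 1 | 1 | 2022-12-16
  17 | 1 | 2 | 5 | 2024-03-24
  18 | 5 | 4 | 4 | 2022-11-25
SELECT name, price FROM products WHERE price < 356.13

Execution result:
name | price
Camera | 93.52
Microphone | 138.88
Mouse | 200.22
Charger | 196.63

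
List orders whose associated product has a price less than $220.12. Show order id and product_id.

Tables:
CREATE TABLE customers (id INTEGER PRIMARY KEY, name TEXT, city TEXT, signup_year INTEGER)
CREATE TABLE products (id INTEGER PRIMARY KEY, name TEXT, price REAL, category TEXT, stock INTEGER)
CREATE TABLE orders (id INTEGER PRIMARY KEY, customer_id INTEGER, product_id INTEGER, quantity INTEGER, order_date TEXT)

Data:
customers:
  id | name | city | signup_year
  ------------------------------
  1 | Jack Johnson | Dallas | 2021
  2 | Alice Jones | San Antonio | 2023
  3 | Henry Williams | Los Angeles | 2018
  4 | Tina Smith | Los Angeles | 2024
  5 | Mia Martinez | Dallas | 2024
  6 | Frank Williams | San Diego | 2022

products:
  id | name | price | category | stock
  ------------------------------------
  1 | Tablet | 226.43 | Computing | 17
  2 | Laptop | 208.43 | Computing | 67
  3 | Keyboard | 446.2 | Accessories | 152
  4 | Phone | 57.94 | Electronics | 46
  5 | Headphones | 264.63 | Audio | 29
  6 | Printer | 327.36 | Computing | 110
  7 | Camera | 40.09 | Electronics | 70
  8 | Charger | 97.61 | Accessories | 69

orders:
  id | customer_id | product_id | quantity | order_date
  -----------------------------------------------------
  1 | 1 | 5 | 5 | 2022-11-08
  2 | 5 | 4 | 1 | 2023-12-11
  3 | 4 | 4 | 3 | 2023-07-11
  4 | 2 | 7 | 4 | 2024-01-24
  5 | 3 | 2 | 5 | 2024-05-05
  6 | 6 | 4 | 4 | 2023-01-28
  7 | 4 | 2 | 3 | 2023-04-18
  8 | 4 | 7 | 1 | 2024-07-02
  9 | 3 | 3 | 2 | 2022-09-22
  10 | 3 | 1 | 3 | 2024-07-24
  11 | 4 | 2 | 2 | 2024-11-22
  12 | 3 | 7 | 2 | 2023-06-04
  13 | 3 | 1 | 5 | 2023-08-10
SELECT id, product_id FROM orders WHERE product_id IN (SELECT id FROM products WHERE price < 220.12)

Execution result:
id | product_id
2 | 4
3 | 4
4 | 7
5 | 2
6 | 4
7 | 2
8 | 7
11 | 2
12 | 7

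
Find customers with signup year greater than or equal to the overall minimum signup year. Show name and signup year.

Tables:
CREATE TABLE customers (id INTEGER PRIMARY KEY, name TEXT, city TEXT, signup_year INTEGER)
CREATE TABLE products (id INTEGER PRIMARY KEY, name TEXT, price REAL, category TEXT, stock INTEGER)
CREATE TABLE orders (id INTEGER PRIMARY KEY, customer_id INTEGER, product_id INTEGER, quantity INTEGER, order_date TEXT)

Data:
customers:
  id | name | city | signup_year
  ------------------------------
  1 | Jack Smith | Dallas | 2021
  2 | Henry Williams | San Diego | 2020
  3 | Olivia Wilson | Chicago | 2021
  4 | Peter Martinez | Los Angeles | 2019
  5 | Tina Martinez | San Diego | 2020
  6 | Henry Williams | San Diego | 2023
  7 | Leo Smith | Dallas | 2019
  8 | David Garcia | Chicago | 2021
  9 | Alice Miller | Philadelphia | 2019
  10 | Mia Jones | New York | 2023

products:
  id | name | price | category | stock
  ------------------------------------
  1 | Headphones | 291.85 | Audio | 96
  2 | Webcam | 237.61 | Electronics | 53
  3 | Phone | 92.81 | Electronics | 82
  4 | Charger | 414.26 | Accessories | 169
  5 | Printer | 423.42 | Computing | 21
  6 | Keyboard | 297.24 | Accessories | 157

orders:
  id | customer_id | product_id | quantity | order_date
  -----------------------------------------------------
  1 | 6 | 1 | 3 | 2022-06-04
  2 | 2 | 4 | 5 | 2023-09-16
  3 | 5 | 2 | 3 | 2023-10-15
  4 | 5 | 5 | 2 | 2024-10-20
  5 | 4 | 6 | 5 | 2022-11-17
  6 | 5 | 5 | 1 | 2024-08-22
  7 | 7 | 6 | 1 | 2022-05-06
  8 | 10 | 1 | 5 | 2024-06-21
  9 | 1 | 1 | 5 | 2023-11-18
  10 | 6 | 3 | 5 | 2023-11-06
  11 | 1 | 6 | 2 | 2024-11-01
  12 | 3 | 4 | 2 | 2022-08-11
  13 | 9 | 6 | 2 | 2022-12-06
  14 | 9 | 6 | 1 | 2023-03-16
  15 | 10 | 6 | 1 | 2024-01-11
SELECT name, signup_year FROM customers WHERE signup_year >= (SELECT MIN(signup_year) FROM customers)

Execution result:
name | signup_year
Jack Smith | 2021
Henry Williams | 2020
Olivia Wilson | 2021
Peter Martinez | 2019
Tina Martinez | 2020
Henry Williams | 2023
Leo Smith | 2019
David Garcia | 2021
Alice Miller | 2019
Mia Jones | 2023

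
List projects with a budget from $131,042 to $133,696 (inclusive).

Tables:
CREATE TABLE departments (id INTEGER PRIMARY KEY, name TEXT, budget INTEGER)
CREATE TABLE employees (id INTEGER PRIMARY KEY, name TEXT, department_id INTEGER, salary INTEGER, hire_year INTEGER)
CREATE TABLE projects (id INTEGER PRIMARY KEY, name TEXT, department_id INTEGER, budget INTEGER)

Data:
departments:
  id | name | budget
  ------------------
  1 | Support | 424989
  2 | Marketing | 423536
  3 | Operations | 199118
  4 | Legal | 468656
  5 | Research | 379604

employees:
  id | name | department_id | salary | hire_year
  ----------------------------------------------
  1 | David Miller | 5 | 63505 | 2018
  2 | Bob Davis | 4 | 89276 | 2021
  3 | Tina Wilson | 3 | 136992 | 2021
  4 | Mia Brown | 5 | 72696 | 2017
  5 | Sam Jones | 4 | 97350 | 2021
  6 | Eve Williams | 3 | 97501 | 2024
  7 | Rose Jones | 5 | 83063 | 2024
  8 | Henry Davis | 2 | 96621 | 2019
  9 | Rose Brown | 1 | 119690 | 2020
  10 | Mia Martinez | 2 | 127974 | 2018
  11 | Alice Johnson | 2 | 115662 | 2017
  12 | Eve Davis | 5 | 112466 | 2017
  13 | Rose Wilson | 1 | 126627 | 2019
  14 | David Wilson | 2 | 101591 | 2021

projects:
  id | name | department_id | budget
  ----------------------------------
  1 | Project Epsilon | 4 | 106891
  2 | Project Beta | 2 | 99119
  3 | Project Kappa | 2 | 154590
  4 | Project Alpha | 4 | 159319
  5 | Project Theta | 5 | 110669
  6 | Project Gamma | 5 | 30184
SELECT name, budget FROM projects WHERE budget BETWEEN 131042 AND 133696

Execution result:
(no rows)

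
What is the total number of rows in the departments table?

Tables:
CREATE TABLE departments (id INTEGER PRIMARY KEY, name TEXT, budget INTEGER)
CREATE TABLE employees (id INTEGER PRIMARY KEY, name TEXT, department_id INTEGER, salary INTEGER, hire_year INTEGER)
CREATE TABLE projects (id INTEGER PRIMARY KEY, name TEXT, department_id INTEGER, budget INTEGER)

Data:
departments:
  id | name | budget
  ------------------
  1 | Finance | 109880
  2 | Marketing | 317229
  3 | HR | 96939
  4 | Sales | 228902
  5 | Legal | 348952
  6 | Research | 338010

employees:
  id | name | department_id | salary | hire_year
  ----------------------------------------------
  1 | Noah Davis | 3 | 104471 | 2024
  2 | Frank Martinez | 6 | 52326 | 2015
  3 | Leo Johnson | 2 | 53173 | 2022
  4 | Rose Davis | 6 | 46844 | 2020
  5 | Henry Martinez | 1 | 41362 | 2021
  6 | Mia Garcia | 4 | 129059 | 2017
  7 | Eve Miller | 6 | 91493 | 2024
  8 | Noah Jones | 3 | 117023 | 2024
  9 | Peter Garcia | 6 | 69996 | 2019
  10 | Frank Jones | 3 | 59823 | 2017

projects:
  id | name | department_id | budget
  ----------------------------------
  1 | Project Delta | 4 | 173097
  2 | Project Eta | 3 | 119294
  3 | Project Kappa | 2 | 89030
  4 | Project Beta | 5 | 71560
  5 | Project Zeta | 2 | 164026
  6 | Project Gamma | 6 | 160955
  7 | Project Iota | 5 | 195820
SELECT COUNT(*) FROM departments

Execution result:
6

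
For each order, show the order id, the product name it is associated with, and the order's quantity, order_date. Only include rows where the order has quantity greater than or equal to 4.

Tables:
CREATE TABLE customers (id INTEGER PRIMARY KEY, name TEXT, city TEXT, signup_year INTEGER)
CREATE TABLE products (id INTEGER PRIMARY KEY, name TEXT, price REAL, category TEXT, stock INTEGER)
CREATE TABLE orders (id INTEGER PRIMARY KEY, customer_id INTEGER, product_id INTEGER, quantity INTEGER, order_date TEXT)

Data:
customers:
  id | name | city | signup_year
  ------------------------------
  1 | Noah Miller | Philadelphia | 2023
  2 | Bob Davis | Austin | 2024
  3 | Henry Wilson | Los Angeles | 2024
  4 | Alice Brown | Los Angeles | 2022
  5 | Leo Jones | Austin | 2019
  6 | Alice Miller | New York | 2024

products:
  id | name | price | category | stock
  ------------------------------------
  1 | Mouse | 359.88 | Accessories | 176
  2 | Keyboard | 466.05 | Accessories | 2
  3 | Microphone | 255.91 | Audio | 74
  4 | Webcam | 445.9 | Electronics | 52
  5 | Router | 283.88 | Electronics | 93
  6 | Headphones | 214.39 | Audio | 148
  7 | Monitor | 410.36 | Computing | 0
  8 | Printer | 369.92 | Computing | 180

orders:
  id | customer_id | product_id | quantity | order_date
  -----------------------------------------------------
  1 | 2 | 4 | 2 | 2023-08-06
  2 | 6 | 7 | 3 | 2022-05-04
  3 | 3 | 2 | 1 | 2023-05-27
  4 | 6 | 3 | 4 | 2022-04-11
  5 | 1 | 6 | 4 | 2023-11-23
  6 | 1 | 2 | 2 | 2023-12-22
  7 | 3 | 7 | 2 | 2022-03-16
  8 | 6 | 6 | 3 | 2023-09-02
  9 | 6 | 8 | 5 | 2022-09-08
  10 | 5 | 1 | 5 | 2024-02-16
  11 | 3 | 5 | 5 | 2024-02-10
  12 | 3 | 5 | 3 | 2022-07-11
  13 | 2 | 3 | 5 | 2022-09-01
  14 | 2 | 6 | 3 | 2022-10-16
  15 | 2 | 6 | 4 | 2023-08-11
SELECT c.id, p.name AS product, c.quantity, c.order_date FROM orders c JOIN products p ON c.product_id = p.id WHERE c.quantity >= 4

Execution result:
id | product | quantity | order_date
4 | Microphone | 4 | 2022-04-11
5 | Headphones | 4 | 2023-11-23
9 | Printer | 5 | 2022-09-08
10 | Mouse | 5 | 2024-02-16
11 | Router | 5 | 2024-02-10
13 | Microphone | 5 | 2022-09-01
15 | Headphones | 4 | 2023-08-11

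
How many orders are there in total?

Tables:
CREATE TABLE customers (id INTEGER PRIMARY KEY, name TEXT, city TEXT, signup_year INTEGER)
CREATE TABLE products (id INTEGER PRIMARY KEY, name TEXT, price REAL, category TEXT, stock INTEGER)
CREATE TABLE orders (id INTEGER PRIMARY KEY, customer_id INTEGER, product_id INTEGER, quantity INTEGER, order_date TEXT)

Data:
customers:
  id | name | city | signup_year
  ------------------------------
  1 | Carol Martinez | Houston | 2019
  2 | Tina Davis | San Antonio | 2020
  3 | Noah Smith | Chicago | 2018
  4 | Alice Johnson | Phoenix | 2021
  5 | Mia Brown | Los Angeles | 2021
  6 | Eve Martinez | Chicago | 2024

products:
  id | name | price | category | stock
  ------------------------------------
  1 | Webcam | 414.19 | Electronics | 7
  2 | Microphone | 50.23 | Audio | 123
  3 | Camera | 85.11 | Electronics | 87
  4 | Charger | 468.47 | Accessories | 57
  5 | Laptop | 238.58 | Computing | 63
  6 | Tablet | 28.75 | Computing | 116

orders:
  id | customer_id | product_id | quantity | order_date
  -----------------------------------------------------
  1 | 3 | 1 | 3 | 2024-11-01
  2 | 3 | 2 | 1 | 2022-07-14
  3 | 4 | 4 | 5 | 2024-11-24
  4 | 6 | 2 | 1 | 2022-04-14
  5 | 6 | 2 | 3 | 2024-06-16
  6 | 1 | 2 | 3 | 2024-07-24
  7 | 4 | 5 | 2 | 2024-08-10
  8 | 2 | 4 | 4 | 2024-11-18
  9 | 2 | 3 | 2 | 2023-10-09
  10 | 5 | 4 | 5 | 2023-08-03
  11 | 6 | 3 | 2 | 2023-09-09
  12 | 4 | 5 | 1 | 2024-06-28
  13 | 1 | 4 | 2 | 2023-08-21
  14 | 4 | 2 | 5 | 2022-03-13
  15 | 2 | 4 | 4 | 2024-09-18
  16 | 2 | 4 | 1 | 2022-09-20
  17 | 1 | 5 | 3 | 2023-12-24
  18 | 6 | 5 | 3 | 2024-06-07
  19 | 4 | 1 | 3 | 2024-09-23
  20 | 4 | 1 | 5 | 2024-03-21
SELECT COUNT(*) FROM orders

Execution result:
20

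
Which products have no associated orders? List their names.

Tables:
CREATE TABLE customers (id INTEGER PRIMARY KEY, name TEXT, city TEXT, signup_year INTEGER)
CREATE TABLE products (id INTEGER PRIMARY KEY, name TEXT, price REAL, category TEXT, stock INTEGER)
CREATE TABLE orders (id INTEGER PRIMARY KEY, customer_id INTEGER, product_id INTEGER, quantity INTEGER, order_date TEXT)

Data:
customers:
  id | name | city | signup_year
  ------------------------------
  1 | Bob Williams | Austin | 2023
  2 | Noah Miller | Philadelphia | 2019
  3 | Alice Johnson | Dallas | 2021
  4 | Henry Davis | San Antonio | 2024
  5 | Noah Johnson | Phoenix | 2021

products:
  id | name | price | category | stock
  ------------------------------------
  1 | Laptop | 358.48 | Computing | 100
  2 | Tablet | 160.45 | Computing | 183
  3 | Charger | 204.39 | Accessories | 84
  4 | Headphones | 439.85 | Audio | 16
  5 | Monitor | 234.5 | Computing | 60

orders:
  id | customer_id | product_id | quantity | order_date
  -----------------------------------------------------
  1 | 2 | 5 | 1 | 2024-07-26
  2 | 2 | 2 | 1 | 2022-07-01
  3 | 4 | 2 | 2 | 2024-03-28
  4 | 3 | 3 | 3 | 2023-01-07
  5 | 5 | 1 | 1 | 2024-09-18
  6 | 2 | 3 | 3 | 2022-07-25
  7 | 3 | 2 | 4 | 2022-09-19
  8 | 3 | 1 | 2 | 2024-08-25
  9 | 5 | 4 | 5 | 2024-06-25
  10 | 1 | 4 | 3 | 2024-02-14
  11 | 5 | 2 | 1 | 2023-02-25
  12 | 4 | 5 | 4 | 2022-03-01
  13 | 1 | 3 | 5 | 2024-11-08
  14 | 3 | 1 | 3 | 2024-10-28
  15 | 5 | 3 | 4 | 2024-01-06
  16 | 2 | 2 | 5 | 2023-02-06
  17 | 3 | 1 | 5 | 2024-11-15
SELECT p.name FROM products p LEFT JOIN orders c ON c.product_id = p.id WHERE c.id IS NULL

Execution result:
(no rows)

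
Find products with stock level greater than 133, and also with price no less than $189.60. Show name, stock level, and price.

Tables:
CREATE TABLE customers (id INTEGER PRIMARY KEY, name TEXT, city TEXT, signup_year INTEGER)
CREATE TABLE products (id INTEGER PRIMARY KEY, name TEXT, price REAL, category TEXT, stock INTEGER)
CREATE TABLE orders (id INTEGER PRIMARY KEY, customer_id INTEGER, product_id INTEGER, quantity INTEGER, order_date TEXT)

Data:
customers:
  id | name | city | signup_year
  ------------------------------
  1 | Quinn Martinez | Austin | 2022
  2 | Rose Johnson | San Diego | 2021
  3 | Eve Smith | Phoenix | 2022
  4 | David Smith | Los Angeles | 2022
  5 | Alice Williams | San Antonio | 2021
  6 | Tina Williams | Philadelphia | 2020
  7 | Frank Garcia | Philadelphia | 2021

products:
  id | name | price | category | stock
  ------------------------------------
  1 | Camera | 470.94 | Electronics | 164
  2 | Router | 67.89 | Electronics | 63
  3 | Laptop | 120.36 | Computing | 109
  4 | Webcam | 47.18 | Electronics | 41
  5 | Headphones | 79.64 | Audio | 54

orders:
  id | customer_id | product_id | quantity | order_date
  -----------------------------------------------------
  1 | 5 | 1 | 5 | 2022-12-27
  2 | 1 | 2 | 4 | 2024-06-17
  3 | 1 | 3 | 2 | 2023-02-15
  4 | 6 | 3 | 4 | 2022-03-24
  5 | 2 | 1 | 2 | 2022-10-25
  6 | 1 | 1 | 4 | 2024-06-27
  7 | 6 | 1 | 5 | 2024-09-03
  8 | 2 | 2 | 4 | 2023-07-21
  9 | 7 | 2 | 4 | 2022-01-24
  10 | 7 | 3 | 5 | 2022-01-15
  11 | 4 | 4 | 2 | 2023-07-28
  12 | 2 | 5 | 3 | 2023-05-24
SELECT name, stock, price FROM products WHERE stock > 133 AND price >= 189.6

Execution result:
name | stock | price
Camera | 164 | 470.94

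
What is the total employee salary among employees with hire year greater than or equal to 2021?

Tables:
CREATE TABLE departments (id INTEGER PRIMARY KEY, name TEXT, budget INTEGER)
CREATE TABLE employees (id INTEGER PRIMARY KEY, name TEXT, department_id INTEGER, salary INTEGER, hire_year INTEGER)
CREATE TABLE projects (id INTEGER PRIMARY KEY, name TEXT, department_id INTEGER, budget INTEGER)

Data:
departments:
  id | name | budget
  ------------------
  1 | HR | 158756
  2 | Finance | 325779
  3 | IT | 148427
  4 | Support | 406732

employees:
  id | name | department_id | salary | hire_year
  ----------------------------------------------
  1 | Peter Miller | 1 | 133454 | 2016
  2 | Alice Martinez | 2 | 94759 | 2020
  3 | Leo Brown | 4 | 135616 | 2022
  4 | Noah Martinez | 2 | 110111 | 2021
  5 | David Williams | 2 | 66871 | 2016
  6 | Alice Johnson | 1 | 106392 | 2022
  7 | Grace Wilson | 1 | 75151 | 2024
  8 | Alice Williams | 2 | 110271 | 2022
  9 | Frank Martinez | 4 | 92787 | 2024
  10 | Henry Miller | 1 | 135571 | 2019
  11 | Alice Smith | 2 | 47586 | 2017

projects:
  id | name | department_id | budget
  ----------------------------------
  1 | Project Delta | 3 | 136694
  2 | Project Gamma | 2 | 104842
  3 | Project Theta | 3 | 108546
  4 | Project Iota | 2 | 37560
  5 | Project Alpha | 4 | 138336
SELECT SUM(salary) FROM employees WHERE hire_year >= 2021

Execution result:
630328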